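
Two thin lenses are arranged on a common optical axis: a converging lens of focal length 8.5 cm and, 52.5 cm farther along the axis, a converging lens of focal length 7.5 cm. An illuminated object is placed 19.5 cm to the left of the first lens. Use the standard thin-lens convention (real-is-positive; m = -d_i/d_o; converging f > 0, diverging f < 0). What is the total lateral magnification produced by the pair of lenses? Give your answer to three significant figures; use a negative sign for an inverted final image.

Lens 1: 1/d_i1 = 1/f_1 - 1/d_o1 = 1/8.5 - 1/19.5 = 0.06637 cm^-1, so d_i1 = 15.068 cm.
m_1 = -(15.068)/19.5 = -0.7727.
The intermediate image is 15.068 cm to the right of lens 1, so d_o2 = L - d_i1 = 52.5 - 15.068 = 37.432 cm.
Lens 2: 1/d_i2 = 1/f_2 - 1/d_o2 = 1/7.5 - 1/(37.432) = 0.10662 cm^-1, so d_i2 = 9.379 cm.
m_2 = -(9.379)/(37.432) = -0.2506.
Overall magnification: m = m_1 m_2 = 0.1936.

0.194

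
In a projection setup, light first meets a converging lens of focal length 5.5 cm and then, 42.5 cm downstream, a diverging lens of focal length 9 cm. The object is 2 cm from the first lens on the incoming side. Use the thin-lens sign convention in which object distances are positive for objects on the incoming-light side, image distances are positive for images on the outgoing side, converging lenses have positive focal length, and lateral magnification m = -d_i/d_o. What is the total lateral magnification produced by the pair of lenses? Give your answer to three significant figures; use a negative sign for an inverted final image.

0.259

Lens 1: 1/d_i1 = 1/f_1 - 1/d_o1 = 1/5.5 - 1/2 = -0.31818 cm^-1, so d_i1 = -3.143 cm.
m_1 = -(-3.143)/2 = 1.5714.
The intermediate image is virtual, 3.143 cm to the left of lens 1, so d_o2 = L - d_i1 = 42.5 - (-3.143) = 45.643 cm.
Lens 2: 1/d_i2 = 1/f_2 - 1/d_o2 = 1/(-9) - 1/(45.643) = -0.13302 cm^-1, so d_i2 = -7.518 cm.
m_2 = -(-7.518)/(45.643) = 0.1647.
Overall magnification: m = m_1 m_2 = 0.2588.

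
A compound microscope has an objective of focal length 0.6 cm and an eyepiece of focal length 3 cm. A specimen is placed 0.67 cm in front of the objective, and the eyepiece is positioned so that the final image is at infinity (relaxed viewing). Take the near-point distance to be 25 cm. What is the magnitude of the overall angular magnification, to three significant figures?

Objective: 1/d_i = 1/f_obj - 1/d_o = 1/0.6 - 1/0.67 = 0.17413 cm^-1, so d_i = 5.743 cm.
m_obj = -d_i/d_o = -5.743/0.67 = -8.571.
Eyepiece angular magnification (image at infinity): M_eye = D/f_e = 25/3 = 8.333.
Overall M = m_obj x M_eye = (-8.571)(8.333) = -71.43.
|M| = 71.43.

71.4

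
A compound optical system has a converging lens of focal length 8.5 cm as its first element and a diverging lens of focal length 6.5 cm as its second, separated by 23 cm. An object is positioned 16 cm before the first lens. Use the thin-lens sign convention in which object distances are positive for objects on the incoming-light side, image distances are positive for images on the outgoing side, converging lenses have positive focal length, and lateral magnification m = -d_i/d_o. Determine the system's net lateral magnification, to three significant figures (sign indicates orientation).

-0.648

First lens: d_i1 = 1/(1/8.5 - 1/16) = 18.133 cm.
m_1 = -(18.133)/16 = -1.1333.
Object distance for lens 2: d_o2 = 23 - 18.133 = 4.867 cm.
Second lens: d_i2 = 1/(1/(-6.5) - 1/(4.867)) = -2.783 cm.
m_2 = -(-2.783)/(4.867) = 0.5718.
The system's lateral magnification is m_1 m_2 = (-1.1333)(0.5718) = -0.6481.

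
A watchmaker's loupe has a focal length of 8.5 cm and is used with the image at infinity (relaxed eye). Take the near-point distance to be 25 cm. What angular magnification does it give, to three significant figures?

M = D/f = 25/8.5 = 2.941.

2.94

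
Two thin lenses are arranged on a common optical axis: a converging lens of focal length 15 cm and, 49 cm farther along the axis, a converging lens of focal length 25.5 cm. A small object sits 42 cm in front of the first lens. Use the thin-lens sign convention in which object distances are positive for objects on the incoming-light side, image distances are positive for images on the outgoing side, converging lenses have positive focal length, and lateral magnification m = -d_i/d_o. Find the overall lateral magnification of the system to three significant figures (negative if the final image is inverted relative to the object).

Applying the thin-lens equation to the first lens, 1/15 = 1/42 + 1/d_i1, which gives d_i1 = 23.333 cm.
Its lateral magnification is m_1 = -d_i1/d_o1 = -(23.333)/42 = -0.5556.
The intermediate image is 23.333 cm to the right of lens 1, so d_o2 = L - d_i1 = 49 - 23.333 = 25.667 cm.
Applying the thin-lens equation again with f_2 = 25.5 cm and d_o2 = 25.667 cm gives d_i2 = 3927.000 cm.
m_2 = -(3927.000)/(25.667) = -153.0000.
Overall magnification: m = m_1 m_2 = 85.0000.

85.0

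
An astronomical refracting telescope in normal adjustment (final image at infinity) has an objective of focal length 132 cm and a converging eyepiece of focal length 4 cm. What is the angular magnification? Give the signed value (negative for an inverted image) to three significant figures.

M = -f_obj/f_eye = -132/(4) = -33.000.

-33.0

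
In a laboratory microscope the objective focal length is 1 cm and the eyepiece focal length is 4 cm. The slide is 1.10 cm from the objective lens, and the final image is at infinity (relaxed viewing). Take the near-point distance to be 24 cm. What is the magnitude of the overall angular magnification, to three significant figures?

60.0

Objective: 1/d_i = 1/f_obj - 1/d_o = 1/1 - 1/1.10 = 0.09091 cm^-1, so d_i = 11.000 cm.
m_obj = -d_i/d_o = -11.000/1.10 = -10.000.
Eyepiece angular magnification (image at infinity): M_eye = D/f_e = 24/4 = 6.000.
Overall M = m_obj x M_eye = (-10.000)(6.000) = -60.00.
|M| = 60.00.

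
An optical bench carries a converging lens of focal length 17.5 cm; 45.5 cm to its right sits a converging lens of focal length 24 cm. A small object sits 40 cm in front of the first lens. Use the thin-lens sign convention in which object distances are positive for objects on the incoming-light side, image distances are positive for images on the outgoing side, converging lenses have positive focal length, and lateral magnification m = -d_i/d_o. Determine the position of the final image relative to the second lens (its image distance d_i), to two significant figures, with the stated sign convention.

Lens 1: 1/d_i1 = 1/f_1 - 1/d_o1 = 1/17.5 - 1/40 = 0.03214 cm^-1, so d_i1 = 31.111 cm.
That image sits 14.389 cm in front of the second lens, so d_o2 = 14.389 cm.
Lens 2: 1/d_i2 = 1/f_2 - 1/d_o2 = 1/24 - 1/(14.389) = -0.02783 cm^-1, so d_i2 = -35.931 cm.

-36 cm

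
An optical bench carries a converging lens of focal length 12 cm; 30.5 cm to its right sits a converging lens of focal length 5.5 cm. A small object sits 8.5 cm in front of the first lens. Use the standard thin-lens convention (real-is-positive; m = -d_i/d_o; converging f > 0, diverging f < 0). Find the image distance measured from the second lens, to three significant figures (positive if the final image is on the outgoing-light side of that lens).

6.06 cm

First lens: d_i1 = 1/(1/12 - 1/8.5) = -29.143 cm.
The intermediate image is virtual, 29.143 cm to the left of lens 1, so d_o2 = L - d_i1 = 30.5 - (-29.143) = 59.643 cm.
Second lens: d_i2 = 1/(1/5.5 - 1/(59.643)) = 6.059 cm.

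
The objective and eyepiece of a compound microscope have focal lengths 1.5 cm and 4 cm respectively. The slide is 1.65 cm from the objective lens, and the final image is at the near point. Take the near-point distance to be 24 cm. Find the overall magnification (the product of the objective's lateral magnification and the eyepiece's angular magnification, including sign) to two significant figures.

Objective: 1/d_i = 1/f_obj - 1/d_o = 1/1.5 - 1/1.65 = 0.06061 cm^-1, so d_i = 16.500 cm.
m_obj = -d_i/d_o = -16.500/1.65 = -10.000.
Eyepiece angular magnification (image at near point): M_eye = 1 + D/f_e = 1 + 24/4 = 7.000.
Overall M = m_obj x M_eye = (-10.000)(7.000) = -70.00.

-70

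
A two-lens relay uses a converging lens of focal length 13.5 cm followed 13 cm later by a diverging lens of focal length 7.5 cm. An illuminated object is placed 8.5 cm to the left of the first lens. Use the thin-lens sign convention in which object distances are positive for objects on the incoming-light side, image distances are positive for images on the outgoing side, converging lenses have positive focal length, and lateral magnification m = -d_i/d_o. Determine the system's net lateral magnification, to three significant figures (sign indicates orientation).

Applying the thin-lens equation to the first lens, 1/13.5 = 1/8.5 + 1/d_i1, which gives d_i1 = -22.950 cm.
Its lateral magnification is m_1 = -d_i1/d_o1 = -(-22.950)/8.5 = 2.7000.
With d_i1 < 0 the first image is virtual and lies on the object side; the object distance for lens 2 is d_o2 = 13 - (-22.950) = 35.950 cm.
Applying the thin-lens equation again with f_2 = -7.5 cm and d_o2 = 35.950 cm gives d_i2 = -6.205 cm.
m_2 = -(-6.205)/(35.950) = 0.1726.
Overall magnification: m = m_1 m_2 = 0.4661.

0.466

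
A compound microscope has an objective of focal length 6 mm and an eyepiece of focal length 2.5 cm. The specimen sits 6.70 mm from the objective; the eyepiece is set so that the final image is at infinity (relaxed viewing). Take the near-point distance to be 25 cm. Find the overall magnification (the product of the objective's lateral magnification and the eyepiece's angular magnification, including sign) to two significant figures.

-86

Convert to cm: f_obj = 6 mm = 0.6 cm; d_o = 6.70 mm = 0.67 cm.
Objective: 1/d_i = 1/f_obj - 1/d_o = 1/0.6 - 1/0.67 = 0.17413 cm^-1, so d_i = 5.743 cm.
m_obj = -d_i/d_o = -5.743/0.67 = -8.571.
Eyepiece angular magnification (image at infinity): M_eye = D/f_e = 25/2.5 = 10.000.
Overall M = m_obj x M_eye = (-8.571)(10.000) = -85.71.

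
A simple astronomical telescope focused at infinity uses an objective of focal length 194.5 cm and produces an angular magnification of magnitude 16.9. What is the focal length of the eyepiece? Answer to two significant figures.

12 cm

|M| = f_obj/f_eye, so f_eye = f_obj/|M| = 194.5/16.9 = 11.509 cm.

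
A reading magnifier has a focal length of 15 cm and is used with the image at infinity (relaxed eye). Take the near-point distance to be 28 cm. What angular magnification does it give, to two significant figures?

M = D/f = 28/15 = 1.867.

1.9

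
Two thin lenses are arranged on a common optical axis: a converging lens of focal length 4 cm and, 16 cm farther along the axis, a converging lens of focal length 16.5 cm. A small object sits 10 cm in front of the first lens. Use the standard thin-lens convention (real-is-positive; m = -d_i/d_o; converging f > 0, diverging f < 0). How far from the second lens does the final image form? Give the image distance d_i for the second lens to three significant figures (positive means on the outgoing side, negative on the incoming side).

Lens 1: 1/d_i1 = 1/f_1 - 1/d_o1 = 1/4 - 1/10 = 0.15000 cm^-1, so d_i1 = 6.667 cm.
The intermediate image is 6.667 cm to the right of lens 1, so d_o2 = L - d_i1 = 16 - 6.667 = 9.333 cm.
Lens 2: 1/d_i2 = 1/f_2 - 1/d_o2 = 1/16.5 - 1/(9.333) = -0.04654 cm^-1, so d_i2 = -21.488 cm.

-21.5 cm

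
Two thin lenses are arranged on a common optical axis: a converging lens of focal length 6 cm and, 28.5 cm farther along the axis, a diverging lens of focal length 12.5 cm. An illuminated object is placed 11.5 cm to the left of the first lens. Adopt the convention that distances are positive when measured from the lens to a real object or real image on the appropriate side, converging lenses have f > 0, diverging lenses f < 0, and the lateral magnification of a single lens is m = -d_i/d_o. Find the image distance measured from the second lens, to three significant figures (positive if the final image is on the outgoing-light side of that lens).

First lens: d_i1 = 1/(1/6 - 1/11.5) = 12.545 cm.
That image sits 15.955 cm in front of the second lens, so d_o2 = 15.955 cm.
Second lens: d_i2 = 1/(1/(-12.5) - 1/(15.955)) = -7.009 cm.

-7.01 cm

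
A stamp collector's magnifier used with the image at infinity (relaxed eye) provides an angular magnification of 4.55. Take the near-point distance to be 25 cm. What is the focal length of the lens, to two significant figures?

5.5 cm

For the image at infinity, M = D/f.
f = D/M = 25/4.55 = 5.495 cm.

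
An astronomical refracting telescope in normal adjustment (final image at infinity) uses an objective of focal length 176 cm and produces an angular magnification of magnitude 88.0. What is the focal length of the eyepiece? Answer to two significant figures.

|M| = f_obj/f_eye, so f_eye = f_obj/|M| = 176/88.0 = 2.000 cm.

2.0 cm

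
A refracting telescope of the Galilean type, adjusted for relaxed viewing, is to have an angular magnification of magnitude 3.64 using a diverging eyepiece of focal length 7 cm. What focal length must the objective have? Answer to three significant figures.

|M| = f_obj/|f_eye|, so f_obj = |M| x |f_eye| = 3.64 x 7 = 25.480 cm.

25.5 cm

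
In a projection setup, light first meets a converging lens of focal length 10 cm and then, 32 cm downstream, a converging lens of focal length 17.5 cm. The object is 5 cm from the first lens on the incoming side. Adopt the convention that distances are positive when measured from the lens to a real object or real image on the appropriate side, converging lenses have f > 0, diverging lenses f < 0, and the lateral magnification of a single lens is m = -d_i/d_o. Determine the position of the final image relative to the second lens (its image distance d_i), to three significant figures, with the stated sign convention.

Lens 1: 1/d_i1 = 1/f_1 - 1/d_o1 = 1/10 - 1/5 = -0.10000 cm^-1, so d_i1 = -10.000 cm.
The intermediate image is virtual, 10.000 cm to the left of lens 1, so d_o2 = L - d_i1 = 32 - (-10.000) = 42.000 cm.
Lens 2: 1/d_i2 = 1/f_2 - 1/d_o2 = 1/17.5 - 1/(42.000) = 0.03333 cm^-1, so d_i2 = 30.000 cm.

30.0 cm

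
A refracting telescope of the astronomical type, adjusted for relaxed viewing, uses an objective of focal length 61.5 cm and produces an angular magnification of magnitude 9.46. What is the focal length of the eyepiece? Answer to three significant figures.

|M| = f_obj/f_eye, so f_eye = f_obj/|M| = 61.5/9.46 = 6.501 cm.

6.50 cm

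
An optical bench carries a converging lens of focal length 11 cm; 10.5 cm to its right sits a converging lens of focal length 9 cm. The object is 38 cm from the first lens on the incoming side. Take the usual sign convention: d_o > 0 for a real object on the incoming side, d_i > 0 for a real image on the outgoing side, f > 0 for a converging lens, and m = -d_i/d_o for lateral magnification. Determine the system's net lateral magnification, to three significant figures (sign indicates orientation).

-0.262

Applying the thin-lens equation to the first lens, 1/11 = 1/38 + 1/d_i1, which gives d_i1 = 15.481 cm.
Its lateral magnification is m_1 = -d_i1/d_o1 = -(15.481)/38 = -0.4074.
This image would form 15.481 cm past lens 1, i.e. 4.981 cm beyond lens 2, so it is a virtual object for lens 2: d_o2 = 10.5 - 15.481 = -4.981 cm.
Applying the thin-lens equation again with f_2 = 9 cm and d_o2 = -4.981 cm gives d_i2 = 3.207 cm.
m_2 = -(3.207)/(-4.981) = 0.6437.
The system's lateral magnification is m_1 m_2 = (-0.4074)(0.6437) = -0.2623.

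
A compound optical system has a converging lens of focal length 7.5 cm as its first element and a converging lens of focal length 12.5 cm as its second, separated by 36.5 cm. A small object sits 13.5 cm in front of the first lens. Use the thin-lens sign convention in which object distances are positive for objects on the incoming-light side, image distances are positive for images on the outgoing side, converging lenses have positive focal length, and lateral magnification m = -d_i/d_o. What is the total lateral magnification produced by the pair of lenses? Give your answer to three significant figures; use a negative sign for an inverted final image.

2.19

Applying the thin-lens equation to the first lens, 1/7.5 = 1/13.5 + 1/d_i1, which gives d_i1 = 16.875 cm.
Its lateral magnification is m_1 = -d_i1/d_o1 = -(16.875)/13.5 = -1.2500.
Object distance for lens 2: d_o2 = 36.5 - 16.875 = 19.625 cm.
Applying the thin-lens equation again with f_2 = 12.5 cm and d_o2 = 19.625 cm gives d_i2 = 34.430 cm.
m_2 = -(34.430)/(19.625) = -1.7544.
The system's lateral magnification is m_1 m_2 = (-1.2500)(-1.7544) = 2.1930.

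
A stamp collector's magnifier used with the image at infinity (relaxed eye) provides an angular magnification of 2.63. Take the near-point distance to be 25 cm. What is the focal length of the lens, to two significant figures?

9.5 cm

For the image at infinity, M = D/f.
f = D/M = 25/2.63 = 9.506 cm.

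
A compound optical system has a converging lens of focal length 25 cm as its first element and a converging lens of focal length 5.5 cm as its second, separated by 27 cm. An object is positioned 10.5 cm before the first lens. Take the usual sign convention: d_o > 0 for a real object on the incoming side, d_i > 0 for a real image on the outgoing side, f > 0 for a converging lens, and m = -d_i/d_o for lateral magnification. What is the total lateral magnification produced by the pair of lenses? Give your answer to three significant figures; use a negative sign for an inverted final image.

-0.239

First lens: d_i1 = 1/(1/25 - 1/10.5) = -18.103 cm.
m_1 = -(-18.103)/10.5 = 1.7241.
The intermediate image is virtual, 18.103 cm to the left of lens 1, so d_o2 = L - d_i1 = 27 - (-18.103) = 45.103 cm.
Second lens: d_i2 = 1/(1/5.5 - 1/(45.103)) = 6.264 cm.
m_2 = -(6.264)/(45.103) = -0.1389.
The system's lateral magnification is m_1 m_2 = (1.7241)(-0.1389) = -0.2394.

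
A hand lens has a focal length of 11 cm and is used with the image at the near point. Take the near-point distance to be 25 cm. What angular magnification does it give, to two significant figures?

3.3

M = 1 + D/f = 1 + 25/11 = 3.273.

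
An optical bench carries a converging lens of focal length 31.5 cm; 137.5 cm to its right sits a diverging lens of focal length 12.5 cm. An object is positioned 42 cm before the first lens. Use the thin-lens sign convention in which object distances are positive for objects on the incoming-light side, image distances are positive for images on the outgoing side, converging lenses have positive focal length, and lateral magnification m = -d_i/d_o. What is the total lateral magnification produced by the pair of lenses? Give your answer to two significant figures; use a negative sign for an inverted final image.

-1.6

Applying the thin-lens equation to the first lens, 1/31.5 = 1/42 + 1/d_i1, which gives d_i1 = 126.000 cm.
Its lateral magnification is m_1 = -d_i1/d_o1 = -(126.000)/42 = -3.0000.
That image sits 11.500 cm in front of the second lens, so d_o2 = 11.500 cm.
Applying the thin-lens equation again with f_2 = -12.5 cm and d_o2 = 11.500 cm gives d_i2 = -5.990 cm.
m_2 = -(-5.990)/(11.500) = 0.5208.
Total m = m_1 x m_2 = (-3.0000)(0.5208) = -1.5625.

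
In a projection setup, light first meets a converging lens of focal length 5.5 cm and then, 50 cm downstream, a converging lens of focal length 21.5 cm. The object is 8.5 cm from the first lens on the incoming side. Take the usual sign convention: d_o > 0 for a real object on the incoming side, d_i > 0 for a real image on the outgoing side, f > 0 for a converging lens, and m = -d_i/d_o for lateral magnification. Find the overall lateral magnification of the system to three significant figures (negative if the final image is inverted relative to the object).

Lens 1: 1/d_i1 = 1/f_1 - 1/d_o1 = 1/5.5 - 1/8.5 = 0.06417 cm^-1, so d_i1 = 15.583 cm.
m_1 = -(15.583)/8.5 = -1.8333.
The intermediate image is 15.583 cm to the right of lens 1, so d_o2 = L - d_i1 = 50 - 15.583 = 34.417 cm.
Lens 2: 1/d_i2 = 1/f_2 - 1/d_o2 = 1/21.5 - 1/(34.417) = 0.01746 cm^-1, so d_i2 = 57.287 cm.
m_2 = -(57.287)/(34.417) = -1.6645.
The system's lateral magnification is m_1 m_2 = (-1.8333)(-1.6645) = 3.0516.

3.05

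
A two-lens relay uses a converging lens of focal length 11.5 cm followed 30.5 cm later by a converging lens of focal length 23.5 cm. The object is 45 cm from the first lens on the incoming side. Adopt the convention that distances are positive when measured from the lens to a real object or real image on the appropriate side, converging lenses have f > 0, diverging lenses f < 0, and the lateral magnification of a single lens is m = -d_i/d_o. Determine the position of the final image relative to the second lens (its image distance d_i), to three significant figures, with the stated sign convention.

Applying the thin-lens equation to the first lens, 1/11.5 = 1/45 + 1/d_i1, which gives d_i1 = 15.448 cm.
That image sits 15.052 cm in front of the second lens, so d_o2 = 15.052 cm.
Applying the thin-lens equation again with f_2 = 23.5 cm and d_o2 = 15.052 cm gives d_i2 = -41.872 cm.

-41.9 cm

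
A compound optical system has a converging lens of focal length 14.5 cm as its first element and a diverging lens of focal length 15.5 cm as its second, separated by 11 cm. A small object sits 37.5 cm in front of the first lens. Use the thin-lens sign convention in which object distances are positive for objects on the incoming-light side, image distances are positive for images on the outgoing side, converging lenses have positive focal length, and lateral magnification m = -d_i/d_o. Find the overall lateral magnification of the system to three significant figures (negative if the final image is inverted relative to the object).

Lens 1: 1/d_i1 = 1/f_1 - 1/d_o1 = 1/14.5 - 1/37.5 = 0.04230 cm^-1, so d_i1 = 23.641 cm.
m_1 = -(23.641)/37.5 = -0.6304.
This image would form 23.641 cm past lens 1, i.e. 12.641 cm beyond lens 2, so it is a virtual object for lens 2: d_o2 = 11 - 23.641 = -12.641 cm.
Lens 2: 1/d_i2 = 1/f_2 - 1/d_o2 = 1/(-15.5) - 1/(-12.641) = 0.01459 cm^-1, so d_i2 = 68.542 cm.
m_2 = -(68.542)/(-12.641) = 5.4221.
Overall magnification: m = m_1 m_2 = -3.4183.

-3.42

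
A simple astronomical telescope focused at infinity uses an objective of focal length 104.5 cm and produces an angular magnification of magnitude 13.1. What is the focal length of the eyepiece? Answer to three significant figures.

|M| = f_obj/f_eye, so f_eye = f_obj/|M| = 104.5/13.1 = 7.977 cm.

7.98 cm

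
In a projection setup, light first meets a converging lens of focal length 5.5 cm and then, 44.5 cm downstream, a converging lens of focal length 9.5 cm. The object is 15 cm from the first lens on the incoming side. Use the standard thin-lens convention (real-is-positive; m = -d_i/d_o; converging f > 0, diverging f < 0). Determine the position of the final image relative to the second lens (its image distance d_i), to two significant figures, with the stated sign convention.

Applying the thin-lens equation to the first lens, 1/5.5 = 1/15 + 1/d_i1, which gives d_i1 = 8.684 cm.
Object distance for lens 2: d_o2 = 44.5 - 8.684 = 35.816 cm.
Applying the thin-lens equation again with f_2 = 9.5 cm and d_o2 = 35.816 cm gives d_i2 = 12.930 cm.

13 cm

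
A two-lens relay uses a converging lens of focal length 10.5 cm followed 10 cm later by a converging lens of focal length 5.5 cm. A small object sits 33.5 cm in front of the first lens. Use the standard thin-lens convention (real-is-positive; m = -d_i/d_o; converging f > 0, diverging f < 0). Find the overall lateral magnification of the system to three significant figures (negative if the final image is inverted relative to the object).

-0.233

Lens 1: 1/d_i1 = 1/f_1 - 1/d_o1 = 1/10.5 - 1/33.5 = 0.06539 cm^-1, so d_i1 = 15.293 cm.
m_1 = -(15.293)/33.5 = -0.4565.
Since 15.293 cm > 10 cm, the first image lies past the second lens and serves as a virtual object: d_o2 = L - d_i1 = -5.293 cm.
Lens 2: 1/d_i2 = 1/f_2 - 1/d_o2 = 1/5.5 - 1/(-5.293) = 0.37073 cm^-1, so d_i2 = 2.697 cm.
m_2 = -(2.697)/(-5.293) = 0.5096.
The system's lateral magnification is m_1 m_2 = (-0.4565)(0.5096) = -0.2326.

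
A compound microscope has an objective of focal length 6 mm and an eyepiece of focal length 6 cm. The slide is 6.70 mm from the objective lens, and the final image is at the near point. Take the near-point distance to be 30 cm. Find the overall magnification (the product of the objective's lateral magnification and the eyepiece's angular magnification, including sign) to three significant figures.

-51.4

Convert to cm: f_obj = 6 mm = 0.6 cm; d_o = 6.70 mm = 0.67 cm.
Objective: 1/d_i = 1/f_obj - 1/d_o = 1/0.6 - 1/0.67 = 0.17413 cm^-1, so d_i = 5.743 cm.
m_obj = -d_i/d_o = -5.743/0.67 = -8.571.
Eyepiece angular magnification (image at near point): M_eye = 1 + D/f_e = 1 + 30/6 = 6.000.
Overall M = m_obj x M_eye = (-8.571)(6.000) = -51.43.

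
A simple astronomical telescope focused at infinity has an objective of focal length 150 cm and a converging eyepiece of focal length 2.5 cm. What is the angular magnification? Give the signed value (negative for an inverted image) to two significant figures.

-60

M = -f_obj/f_eye = -150/(2.5) = -60.000.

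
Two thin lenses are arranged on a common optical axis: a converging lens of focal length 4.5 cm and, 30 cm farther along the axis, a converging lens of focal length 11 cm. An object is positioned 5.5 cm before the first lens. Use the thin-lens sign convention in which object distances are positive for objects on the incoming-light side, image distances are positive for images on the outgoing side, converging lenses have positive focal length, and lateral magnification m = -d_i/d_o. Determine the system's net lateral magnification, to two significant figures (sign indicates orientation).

-8.6

Lens 1: 1/d_i1 = 1/f_1 - 1/d_o1 = 1/4.5 - 1/5.5 = 0.04040 cm^-1, so d_i1 = 24.750 cm.
m_1 = -(24.750)/5.5 = -4.5000.
Object distance for lens 2: d_o2 = 30 - 24.750 = 5.250 cm.
Lens 2: 1/d_i2 = 1/f_2 - 1/d_o2 = 1/11 - 1/(5.250) = -0.09957 cm^-1, so d_i2 = -10.043 cm.
m_2 = -(-10.043)/(5.250) = 1.9130.
Overall magnification: m = m_1 m_2 = -8.6087.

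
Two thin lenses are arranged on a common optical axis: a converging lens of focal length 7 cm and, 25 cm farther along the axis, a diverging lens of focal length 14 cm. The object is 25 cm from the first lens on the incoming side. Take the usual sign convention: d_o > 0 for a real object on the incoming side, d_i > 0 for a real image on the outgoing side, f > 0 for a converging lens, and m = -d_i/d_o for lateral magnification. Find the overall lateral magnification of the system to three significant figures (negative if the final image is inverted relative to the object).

-0.186

Applying the thin-lens equation to the first lens, 1/7 = 1/25 + 1/d_i1, which gives d_i1 = 9.722 cm.
Its lateral magnification is m_1 = -d_i1/d_o1 = -(9.722)/25 = -0.3889.
Object distance for lens 2: d_o2 = 25 - 9.722 = 15.278 cm.
Applying the thin-lens equation again with f_2 = -14 cm and d_o2 = 15.278 cm gives d_i2 = -7.306 cm.
m_2 = -(-7.306)/(15.278) = 0.4782.
Total m = m_1 x m_2 = (-0.3889)(0.4782) = -0.1860.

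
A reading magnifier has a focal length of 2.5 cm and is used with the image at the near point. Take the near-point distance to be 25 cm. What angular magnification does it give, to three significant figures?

M = 1 + D/f = 1 + 25/2.5 = 11.000.

11.0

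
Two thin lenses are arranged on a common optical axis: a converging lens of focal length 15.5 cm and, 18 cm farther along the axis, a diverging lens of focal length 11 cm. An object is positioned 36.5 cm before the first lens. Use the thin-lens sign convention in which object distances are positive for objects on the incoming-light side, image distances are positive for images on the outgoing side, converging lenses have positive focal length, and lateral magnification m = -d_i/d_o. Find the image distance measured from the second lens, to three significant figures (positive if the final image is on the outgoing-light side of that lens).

Applying the thin-lens equation to the first lens, 1/15.5 = 1/36.5 + 1/d_i1, which gives d_i1 = 26.940 cm.
This image would form 26.940 cm past lens 1, i.e. 8.940 cm beyond lens 2, so it is a virtual object for lens 2: d_o2 = 18 - 26.940 = -8.940 cm.
Applying the thin-lens equation again with f_2 = -11 cm and d_o2 = -8.940 cm gives d_i2 = 47.751 cm.

47.8 cm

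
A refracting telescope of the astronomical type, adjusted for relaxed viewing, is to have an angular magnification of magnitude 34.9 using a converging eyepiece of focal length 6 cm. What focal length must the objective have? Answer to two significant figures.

|M| = f_obj/|f_eye|, so f_obj = |M| x |f_eye| = 34.9 x 6 = 209.400 cm.

210 cm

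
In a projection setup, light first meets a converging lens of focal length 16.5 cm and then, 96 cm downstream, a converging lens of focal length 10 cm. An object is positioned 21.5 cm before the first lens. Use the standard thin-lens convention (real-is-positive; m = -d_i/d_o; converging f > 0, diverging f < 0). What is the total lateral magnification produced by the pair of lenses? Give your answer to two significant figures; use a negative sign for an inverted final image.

2.2

Lens 1: 1/d_i1 = 1/f_1 - 1/d_o1 = 1/16.5 - 1/21.5 = 0.01409 cm^-1, so d_i1 = 70.950 cm.
m_1 = -(70.950)/21.5 = -3.3000.
The intermediate image is 70.950 cm to the right of lens 1, so d_o2 = L - d_i1 = 96 - 70.950 = 25.050 cm.
Lens 2: 1/d_i2 = 1/f_2 - 1/d_o2 = 1/10 - 1/(25.050) = 0.06008 cm^-1, so d_i2 = 16.645 cm.
m_2 = -(16.645)/(25.050) = -0.6645.
The system's lateral magnification is m_1 m_2 = (-3.3000)(-0.6645) = 2.1927.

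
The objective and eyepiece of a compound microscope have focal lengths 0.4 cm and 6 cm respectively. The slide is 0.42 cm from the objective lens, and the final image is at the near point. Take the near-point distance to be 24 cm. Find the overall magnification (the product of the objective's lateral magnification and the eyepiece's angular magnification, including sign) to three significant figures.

Objective: 1/d_i = 1/f_obj - 1/d_o = 1/0.4 - 1/0.42 = 0.11905 cm^-1, so d_i = 8.400 cm.
m_obj = -d_i/d_o = -8.400/0.42 = -20.000.
Eyepiece angular magnification (image at near point): M_eye = 1 + D/f_e = 1 + 24/6 = 5.000.
Overall M = m_obj x M_eye = (-20.000)(5.000) = -100.00.

-100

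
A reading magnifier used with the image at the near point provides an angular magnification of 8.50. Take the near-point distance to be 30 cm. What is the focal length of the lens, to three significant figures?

4.00 cm

For the image at the near point, M = 1 + D/f.
f = D/(M - 1) = 30/(8.5 - 1) = 4.000 cm.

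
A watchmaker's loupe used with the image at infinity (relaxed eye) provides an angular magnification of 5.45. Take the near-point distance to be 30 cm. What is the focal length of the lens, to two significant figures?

5.5 cm

For the image at infinity, M = D/f.
f = D/M = 30/5.45 = 5.505 cm.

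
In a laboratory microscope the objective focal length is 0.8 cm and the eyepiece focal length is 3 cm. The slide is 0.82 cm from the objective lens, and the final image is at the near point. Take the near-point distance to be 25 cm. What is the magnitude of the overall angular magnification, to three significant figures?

Objective: 1/d_i = 1/f_obj - 1/d_o = 1/0.8 - 1/0.82 = 0.03049 cm^-1, so d_i = 32.800 cm.
m_obj = -d_i/d_o = -32.800/0.82 = -40.000.
Eyepiece angular magnification (image at near point): M_eye = 1 + D/f_e = 1 + 25/3 = 9.333.
Overall M = m_obj x M_eye = (-40.000)(9.333) = -373.33.
|M| = 373.33.

373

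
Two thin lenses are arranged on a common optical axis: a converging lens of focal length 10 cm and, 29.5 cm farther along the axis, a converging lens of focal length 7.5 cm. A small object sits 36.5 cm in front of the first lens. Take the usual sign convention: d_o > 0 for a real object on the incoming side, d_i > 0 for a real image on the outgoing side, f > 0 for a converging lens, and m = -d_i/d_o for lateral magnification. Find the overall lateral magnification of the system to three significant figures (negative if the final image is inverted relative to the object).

0.344

First lens: d_i1 = 1/(1/10 - 1/36.5) = 13.774 cm.
m_1 = -(13.774)/36.5 = -0.3774.
Object distance for lens 2: d_o2 = 29.5 - 13.774 = 15.726 cm.
Second lens: d_i2 = 1/(1/7.5 - 1/(15.726)) = 14.338 cm.
m_2 = -(14.338)/(15.726) = -0.9117.
The system's lateral magnification is m_1 m_2 = (-0.3774)(-0.9117) = 0.3440.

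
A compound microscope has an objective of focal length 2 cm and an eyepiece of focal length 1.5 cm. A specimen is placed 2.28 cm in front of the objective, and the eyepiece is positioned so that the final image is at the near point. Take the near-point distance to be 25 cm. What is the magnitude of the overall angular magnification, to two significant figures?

130

Objective: 1/d_i = 1/f_obj - 1/d_o = 1/2 - 1/2.28 = 0.06140 cm^-1, so d_i = 16.286 cm.
m_obj = -d_i/d_o = -16.286/2.28 = -7.143.
Eyepiece angular magnification (image at near point): M_eye = 1 + D/f_e = 1 + 25/1.5 = 17.667.
Overall M = m_obj x M_eye = (-7.143)(17.667) = -126.19.
|M| = 126.19.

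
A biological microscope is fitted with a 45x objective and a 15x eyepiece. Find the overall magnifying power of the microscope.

The overall magnification of a compound microscope is the product of the objective and eyepiece magnifications:
M = M_obj x M_eye = 45 x 15 = 675.

675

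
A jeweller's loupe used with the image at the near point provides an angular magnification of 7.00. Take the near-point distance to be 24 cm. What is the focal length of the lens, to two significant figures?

For the image at the near point, M = 1 + D/f.
f = D/(M - 1) = 24/(7.0 - 1) = 4.000 cm.

4.0 cm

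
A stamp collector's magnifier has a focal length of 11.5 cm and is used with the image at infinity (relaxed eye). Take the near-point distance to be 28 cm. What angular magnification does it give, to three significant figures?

M = D/f = 28/11.5 = 2.435.

2.43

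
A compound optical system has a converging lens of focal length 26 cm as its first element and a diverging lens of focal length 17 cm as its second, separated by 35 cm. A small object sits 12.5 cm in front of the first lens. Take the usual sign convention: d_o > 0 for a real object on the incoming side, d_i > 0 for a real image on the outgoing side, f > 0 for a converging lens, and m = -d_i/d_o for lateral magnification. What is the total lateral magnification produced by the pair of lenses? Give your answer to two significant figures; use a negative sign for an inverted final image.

0.43

First lens: d_i1 = 1/(1/26 - 1/12.5) = -24.074 cm.
m_1 = -(-24.074)/12.5 = 1.9259.
The intermediate image is virtual, 24.074 cm to the left of lens 1, so d_o2 = L - d_i1 = 35 - (-24.074) = 59.074 cm.
Second lens: d_i2 = 1/(1/(-17) - 1/(59.074)) = -13.201 cm.
m_2 = -(-13.201)/(59.074) = 0.2235.
Overall magnification: m = m_1 m_2 = 0.4304.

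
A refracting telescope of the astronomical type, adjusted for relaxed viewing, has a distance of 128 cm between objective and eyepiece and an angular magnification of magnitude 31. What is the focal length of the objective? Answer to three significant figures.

In normal adjustment the tube length equals f_obj + f_eye and |M| = f_obj/f_eye.
So f_obj = 31 f_eye and 31 f_eye + f_eye = 128 cm, giving f_eye = 128/32 = 4.000 cm and f_obj = 124.000 cm.

124 cm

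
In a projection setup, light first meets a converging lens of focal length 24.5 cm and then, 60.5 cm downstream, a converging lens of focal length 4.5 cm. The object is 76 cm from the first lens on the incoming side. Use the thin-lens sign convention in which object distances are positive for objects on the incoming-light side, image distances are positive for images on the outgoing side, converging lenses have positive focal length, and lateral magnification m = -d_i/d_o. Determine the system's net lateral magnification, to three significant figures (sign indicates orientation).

First lens: d_i1 = 1/(1/24.5 - 1/76) = 36.155 cm.
m_1 = -(36.155)/76 = -0.4757.
That image sits 24.345 cm in front of the second lens, so d_o2 = 24.345 cm.
Second lens: d_i2 = 1/(1/4.5 - 1/(24.345)) = 5.520 cm.
m_2 = -(5.520)/(24.345) = -0.2268.
Total m = m_1 x m_2 = (-0.4757)(-0.2268) = 0.1079.

0.108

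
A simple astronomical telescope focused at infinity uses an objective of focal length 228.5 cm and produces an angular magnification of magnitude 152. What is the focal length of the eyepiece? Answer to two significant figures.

1.5 cm

|M| = f_obj/f_eye, so f_eye = f_obj/|M| = 228.5/152.0 = 1.503 cm.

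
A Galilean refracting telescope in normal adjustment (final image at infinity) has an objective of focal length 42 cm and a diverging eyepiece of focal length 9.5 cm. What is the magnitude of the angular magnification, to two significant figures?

4.4

|M| = f_obj/|f_eye| = 42/9.5 = 4.421.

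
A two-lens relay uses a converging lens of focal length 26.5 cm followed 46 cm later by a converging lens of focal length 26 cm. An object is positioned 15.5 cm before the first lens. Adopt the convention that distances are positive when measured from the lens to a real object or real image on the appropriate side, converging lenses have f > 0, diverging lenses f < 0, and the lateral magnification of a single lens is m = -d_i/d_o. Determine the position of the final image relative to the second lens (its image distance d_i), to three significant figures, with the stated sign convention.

37.8 cm

Lens 1: 1/d_i1 = 1/f_1 - 1/d_o1 = 1/26.5 - 1/15.5 = -0.02678 cm^-1, so d_i1 = -37.341 cm.
With d_i1 < 0 the first image is virtual and lies on the object side; the object distance for lens 2 is d_o2 = 46 - (-37.341) = 83.341 cm.
Lens 2: 1/d_i2 = 1/f_2 - 1/d_o2 = 1/26 - 1/(83.341) = 0.02646 cm^-1, so d_i2 = 37.789 cm.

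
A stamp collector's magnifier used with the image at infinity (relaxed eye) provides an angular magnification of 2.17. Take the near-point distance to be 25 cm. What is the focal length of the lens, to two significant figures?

For the image at infinity, M = D/f.
f = D/M = 25/2.17 = 11.521 cm.

12 cm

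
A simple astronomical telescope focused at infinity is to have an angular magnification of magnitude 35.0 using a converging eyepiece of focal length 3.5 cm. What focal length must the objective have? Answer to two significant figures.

|M| = f_obj/|f_eye|, so f_obj = |M| x |f_eye| = 35.0 x 3.5 = 122.500 cm.

120 cm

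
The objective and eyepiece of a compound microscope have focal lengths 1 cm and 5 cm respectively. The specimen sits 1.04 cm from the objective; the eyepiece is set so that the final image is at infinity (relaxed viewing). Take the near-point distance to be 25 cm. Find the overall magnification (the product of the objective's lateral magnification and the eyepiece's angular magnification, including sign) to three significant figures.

-125

Objective: 1/d_i = 1/f_obj - 1/d_o = 1/1 - 1/1.04 = 0.03846 cm^-1, so d_i = 26.000 cm.
m_obj = -d_i/d_o = -26.000/1.04 = -25.000.
Eyepiece angular magnification (image at infinity): M_eye = D/f_e = 25/5 = 5.000.
Overall M = m_obj x M_eye = (-25.000)(5.000) = -125.00.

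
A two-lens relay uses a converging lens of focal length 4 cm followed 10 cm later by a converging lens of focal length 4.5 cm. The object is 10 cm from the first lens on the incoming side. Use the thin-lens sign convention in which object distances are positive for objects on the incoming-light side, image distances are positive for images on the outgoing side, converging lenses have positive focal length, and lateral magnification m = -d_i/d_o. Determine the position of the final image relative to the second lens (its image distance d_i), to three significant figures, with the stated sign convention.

Lens 1: 1/d_i1 = 1/f_1 - 1/d_o1 = 1/4 - 1/10 = 0.15000 cm^-1, so d_i1 = 6.667 cm.
The intermediate image is 6.667 cm to the right of lens 1, so d_o2 = L - d_i1 = 10 - 6.667 = 3.333 cm.
Lens 2: 1/d_i2 = 1/f_2 - 1/d_o2 = 1/4.5 - 1/(3.333) = -0.07778 cm^-1, so d_i2 = -12.857 cm.

-12.9 cm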